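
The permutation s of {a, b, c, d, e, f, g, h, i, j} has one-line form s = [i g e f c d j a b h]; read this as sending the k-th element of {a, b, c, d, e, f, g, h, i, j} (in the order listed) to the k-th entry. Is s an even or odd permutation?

odd

In disjoint-cycle form the cycle lengths are 6, 2, 2.
A cycle of length ℓ contributes ℓ−1 transpositions, so s is a product of 5 + 1 + 1 = 7 transpositions — odd.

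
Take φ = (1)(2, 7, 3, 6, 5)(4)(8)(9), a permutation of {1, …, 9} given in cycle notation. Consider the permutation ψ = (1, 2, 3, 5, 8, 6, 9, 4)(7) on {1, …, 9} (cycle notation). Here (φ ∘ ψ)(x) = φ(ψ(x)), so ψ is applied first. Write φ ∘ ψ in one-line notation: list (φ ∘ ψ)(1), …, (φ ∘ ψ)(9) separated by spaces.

7 6 2 1 8 9 3 5 4

For each element, apply ψ then φ: 1 → 2 → 7; 2 → 3 → 6; 3 → 5 → 2; 4 → 1 → 1; 5 → 8 → 8; 6 → 9 → 9; 7 → 7 → 3; 8 → 6 → 5; 9 → 4 → 4.
So φ ∘ ψ in one-line form is 7 6 2 1 8 9 3 5 4.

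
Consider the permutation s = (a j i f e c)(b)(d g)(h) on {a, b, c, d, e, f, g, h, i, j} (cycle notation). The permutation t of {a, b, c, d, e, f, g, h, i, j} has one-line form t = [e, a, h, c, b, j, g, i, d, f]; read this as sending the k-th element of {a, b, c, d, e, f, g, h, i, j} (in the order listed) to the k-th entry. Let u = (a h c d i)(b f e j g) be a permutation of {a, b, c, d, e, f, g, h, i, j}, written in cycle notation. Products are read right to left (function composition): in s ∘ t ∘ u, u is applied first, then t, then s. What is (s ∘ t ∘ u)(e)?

e

(s ∘ t ∘ u)(e) = s(t(u(e))). u(e) = j, then t(j) = f, then s(f) = e, so the result is e.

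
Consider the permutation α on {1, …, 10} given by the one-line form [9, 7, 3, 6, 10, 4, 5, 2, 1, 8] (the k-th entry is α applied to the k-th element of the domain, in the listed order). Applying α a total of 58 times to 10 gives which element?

7

Tracing 10 → 8 → … returns to 10 after 5 steps, so 10 lies in a 5-cycle (2, 7, 5, 10, 8).
Powers repeat with period 5 on this cycle, and 58 mod 5 = 3, so α^58(10) = α^3(10).
Stepping 3 places around the cycle: 10 → 8 → 2 → 7.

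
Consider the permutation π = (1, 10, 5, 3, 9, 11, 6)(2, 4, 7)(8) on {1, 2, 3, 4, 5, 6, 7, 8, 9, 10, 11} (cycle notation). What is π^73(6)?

6 lies in the 7-cycle (1, 10, 5, 3, 9, 11, 6).
On a 7-cycle, π^7 is the identity, so π^73 = π^3 there (73 ≡ 3 mod 7).
Stepping 3 places around the cycle: 6 → 1 → 10 → 5.

5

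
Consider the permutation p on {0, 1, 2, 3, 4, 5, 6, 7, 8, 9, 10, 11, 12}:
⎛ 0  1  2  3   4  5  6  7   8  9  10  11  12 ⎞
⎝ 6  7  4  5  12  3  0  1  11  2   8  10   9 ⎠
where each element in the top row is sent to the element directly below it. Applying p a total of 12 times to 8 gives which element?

Tracing 8 → 11 → … returns to 8 after 3 steps, so 8 lies in a 3-cycle (8, 11, 10).
Powers repeat with period 3 on this cycle, and 12 mod 3 = 0, so p^12(8) = p^0(8).
So p^12(8) = 8.

8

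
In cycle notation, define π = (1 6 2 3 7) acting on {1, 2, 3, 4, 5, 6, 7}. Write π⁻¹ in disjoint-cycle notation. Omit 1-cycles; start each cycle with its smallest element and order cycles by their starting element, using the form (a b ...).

The inverse reverses each cycle.
After reversing and putting each cycle's least element first, π⁻¹ = (1 7 3 2 6).

(1 7 3 2 6)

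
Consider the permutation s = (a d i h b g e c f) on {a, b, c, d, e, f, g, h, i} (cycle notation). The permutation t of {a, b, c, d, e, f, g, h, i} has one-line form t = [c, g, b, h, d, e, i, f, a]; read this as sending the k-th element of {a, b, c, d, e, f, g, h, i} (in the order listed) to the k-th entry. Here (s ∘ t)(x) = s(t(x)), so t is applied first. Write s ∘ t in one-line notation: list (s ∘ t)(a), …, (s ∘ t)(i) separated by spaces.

Chase each element through t then s: a → c → f; b → g → e; c → b → g; d → h → b; e → d → i; f → e → c; g → i → h; h → f → a; i → a → d.
Collecting the images, s ∘ t = [f e g b i c h a d].

f e g b i c h a d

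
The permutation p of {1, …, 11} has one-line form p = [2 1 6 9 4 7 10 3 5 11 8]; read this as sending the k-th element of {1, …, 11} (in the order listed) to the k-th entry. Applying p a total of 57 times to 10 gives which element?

3

Tracing 10 → 11 → … returns to 10 after 6 steps, so 10 lies in a 6-cycle (3, 6, 7, 10, 11, 8).
On a 6-cycle, p^6 is the identity, so p^57 = p^3 there (57 ≡ 3 mod 6).
Stepping 3 places around the cycle: 10 → 11 → 8 → 3.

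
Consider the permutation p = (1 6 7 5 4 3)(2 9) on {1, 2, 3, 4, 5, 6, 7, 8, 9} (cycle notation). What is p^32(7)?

7 lies in the 6-cycle (1 6 7 5 4 3).
Since the cycle has length 6, p^32 acts on it the same as p^2 (32 mod 6 = 2).
Stepping 2 places around the cycle: 7 → 5 → 4.

4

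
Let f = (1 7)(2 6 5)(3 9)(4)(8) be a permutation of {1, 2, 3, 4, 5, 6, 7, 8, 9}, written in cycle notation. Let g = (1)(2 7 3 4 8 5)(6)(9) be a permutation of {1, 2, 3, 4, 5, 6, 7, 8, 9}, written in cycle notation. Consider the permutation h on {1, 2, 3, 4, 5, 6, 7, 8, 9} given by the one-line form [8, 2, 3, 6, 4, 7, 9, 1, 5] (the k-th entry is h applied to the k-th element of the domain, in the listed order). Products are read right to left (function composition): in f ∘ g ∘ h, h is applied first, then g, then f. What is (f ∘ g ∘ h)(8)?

7

Apply the permutations in order: h(8) = 1, then g(1) = 1, then f(1) = 7. So (f ∘ g ∘ h)(8) = 7.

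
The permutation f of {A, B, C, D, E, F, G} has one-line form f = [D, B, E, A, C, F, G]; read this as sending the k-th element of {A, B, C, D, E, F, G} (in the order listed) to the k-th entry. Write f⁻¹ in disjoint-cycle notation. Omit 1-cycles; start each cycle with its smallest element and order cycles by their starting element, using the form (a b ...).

(A D)(C E)

First write f in disjoint cycles: (A D)(C E).
The inverse reverses every cycle; in canonical form, f⁻¹ = (A D)(C E).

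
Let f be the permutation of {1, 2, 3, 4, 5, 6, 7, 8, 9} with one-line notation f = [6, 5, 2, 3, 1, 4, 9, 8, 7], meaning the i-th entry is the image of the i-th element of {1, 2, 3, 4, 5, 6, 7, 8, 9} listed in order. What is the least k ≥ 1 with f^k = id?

The disjoint-cycle form of f has cycle lengths 6, 2, 1.
The order is lcm(6, 2) = 6.

6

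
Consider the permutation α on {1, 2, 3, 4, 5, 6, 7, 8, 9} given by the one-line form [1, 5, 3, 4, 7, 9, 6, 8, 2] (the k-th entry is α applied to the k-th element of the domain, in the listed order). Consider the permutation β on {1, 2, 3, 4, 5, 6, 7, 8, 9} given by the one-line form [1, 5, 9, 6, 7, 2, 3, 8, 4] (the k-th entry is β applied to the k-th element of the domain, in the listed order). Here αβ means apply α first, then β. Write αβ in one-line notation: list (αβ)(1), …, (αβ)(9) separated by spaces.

1 7 9 6 3 4 2 8 5

(αβ)(x) = β(α(x)). Computing each image: β(α(1)) = β(1) = 1, β(α(2)) = β(5) = 7, β(α(3)) = β(3) = 9, β(α(4)) = β(4) = 6, β(α(5)) = β(7) = 3, β(α(6)) = β(9) = 4, β(α(7)) = β(6) = 2, β(α(8)) = β(8) = 8, β(α(9)) = β(2) = 5.
Hence αβ = [1 7 9 6 3 4 2 8 5].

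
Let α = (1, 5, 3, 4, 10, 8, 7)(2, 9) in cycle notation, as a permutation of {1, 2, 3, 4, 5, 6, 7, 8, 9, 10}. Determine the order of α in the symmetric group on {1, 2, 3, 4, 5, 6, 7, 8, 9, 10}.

14

The cycle type of α is (7, 2, 1).
The order is lcm(7, 2) = 14.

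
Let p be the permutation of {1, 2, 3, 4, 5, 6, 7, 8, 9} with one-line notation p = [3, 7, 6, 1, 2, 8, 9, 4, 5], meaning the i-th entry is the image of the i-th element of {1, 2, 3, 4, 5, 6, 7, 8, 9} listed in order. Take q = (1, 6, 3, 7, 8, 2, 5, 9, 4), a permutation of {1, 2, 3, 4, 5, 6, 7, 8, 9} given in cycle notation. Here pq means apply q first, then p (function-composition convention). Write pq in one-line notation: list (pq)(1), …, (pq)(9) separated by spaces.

8 2 9 3 5 6 4 7 1

(pq)(x) = p(q(x)). Computing each image: p(q(1)) = p(6) = 8, p(q(2)) = p(5) = 2, p(q(3)) = p(7) = 9, p(q(4)) = p(1) = 3, p(q(5)) = p(9) = 5, p(q(6)) = p(3) = 6, p(q(7)) = p(8) = 4, p(q(8)) = p(2) = 7, p(q(9)) = p(4) = 1.
Hence pq = [8 2 9 3 5 6 4 7 1].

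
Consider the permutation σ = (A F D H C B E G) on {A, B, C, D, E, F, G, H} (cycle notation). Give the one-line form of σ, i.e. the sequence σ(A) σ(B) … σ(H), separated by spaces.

F E B H G D A C

Image by image: A→F, B→E, C→B, D→H, E→G, F→D, G→A, H→C.
So the one-line form is F E B H G D A C.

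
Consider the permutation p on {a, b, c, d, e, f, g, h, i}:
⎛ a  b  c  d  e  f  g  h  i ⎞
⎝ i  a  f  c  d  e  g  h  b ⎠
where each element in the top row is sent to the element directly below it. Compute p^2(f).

d

Tracing f → e → … returns to f after 4 steps, so f lies in a 4-cycle (c, f, e, d).
Advancing 2 steps from f: f → e → d.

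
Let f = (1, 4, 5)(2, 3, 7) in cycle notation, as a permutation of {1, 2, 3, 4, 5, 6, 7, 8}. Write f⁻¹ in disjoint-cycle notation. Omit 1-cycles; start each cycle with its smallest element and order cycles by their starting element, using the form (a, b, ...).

(1, 5, 4)(2, 7, 3)

Inverting a permutation written in cycle notation just reverses the order within every cycle.
After reversing and putting each cycle's least element first, f⁻¹ = (1, 5, 4)(2, 7, 3).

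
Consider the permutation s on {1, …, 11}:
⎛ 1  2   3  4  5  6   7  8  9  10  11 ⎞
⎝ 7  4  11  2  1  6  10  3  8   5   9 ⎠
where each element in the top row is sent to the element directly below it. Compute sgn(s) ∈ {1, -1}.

In disjoint-cycle form the cycle lengths are 4, 4, 2, 1.
A cycle is odd iff its length is even; s has 3 even-length cycles, so sgn(s) = (−1)^3 and s is odd.

-1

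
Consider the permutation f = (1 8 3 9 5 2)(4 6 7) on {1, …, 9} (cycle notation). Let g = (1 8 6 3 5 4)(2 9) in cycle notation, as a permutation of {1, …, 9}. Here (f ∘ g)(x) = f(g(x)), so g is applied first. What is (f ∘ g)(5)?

6

(f ∘ g)(5) = f(g(5)). g(5) = 4, then f(4) = 6. So (f ∘ g)(5) = 6.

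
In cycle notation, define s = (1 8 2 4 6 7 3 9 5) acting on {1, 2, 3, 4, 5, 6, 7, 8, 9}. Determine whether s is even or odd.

The cycle lengths are 9.
A cycle of length ℓ contributes ℓ−1 transpositions, so s is a product of 8 transpositions — even.

even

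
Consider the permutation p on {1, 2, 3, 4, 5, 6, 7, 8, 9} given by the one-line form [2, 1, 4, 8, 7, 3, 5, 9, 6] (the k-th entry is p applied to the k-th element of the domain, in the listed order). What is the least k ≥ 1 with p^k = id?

Writing p as disjoint cycles, the cycle lengths are 5, 2, 2.
The order is lcm(5, 2, 2) = 10.

10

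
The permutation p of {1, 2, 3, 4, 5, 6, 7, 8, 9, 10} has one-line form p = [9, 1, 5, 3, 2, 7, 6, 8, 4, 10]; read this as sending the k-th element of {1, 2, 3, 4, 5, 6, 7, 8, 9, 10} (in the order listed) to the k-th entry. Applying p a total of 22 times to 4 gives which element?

1

Tracing 4 → 3 → … returns to 4 after 6 steps, so 4 lies in a 6-cycle (1 9 4 3 5 2).
On a 6-cycle, p^6 is the identity, so p^22 = p^4 there (22 ≡ 4 mod 6).
Advancing 4 steps from 4: 4 → 3 → 5 → 2 → 1.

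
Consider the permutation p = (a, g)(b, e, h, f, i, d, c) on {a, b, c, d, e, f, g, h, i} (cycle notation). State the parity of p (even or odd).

The cycle lengths are 7, 2.
A cycle is odd iff its length is even; p has 1 even-length cycle, so sgn(p) = (−1)^1 and p is odd.

odd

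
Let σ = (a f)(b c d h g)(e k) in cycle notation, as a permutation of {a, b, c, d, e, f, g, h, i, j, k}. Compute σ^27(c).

c lies in the 5-cycle (b c d h g).
Powers repeat with period 5 on this cycle, and 27 mod 5 = 2, so σ^27(c) = σ^2(c).
Stepping 2 places around the cycle: c → d → h.

h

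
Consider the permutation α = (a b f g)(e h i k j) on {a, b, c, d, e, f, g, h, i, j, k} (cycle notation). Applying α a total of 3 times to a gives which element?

g

a lies in the 4-cycle (a b f g).
Advancing 3 steps from a: a → b → f → g.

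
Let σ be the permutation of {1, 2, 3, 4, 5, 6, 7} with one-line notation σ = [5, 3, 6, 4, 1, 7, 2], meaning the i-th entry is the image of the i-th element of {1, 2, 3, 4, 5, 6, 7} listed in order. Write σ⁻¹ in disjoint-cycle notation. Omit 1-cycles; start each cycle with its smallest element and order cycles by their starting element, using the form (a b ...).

The cycle decomposition of σ is (1 5)(2 3 6 7).
The inverse reverses every cycle; in canonical form, σ⁻¹ = (1 5)(2 7 6 3).

(1 5)(2 7 6 3)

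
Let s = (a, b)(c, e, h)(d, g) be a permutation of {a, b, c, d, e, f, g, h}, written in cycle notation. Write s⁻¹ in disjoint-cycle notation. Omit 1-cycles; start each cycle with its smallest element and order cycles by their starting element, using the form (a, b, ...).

The inverse reverses each cycle.
Reversing each cycle of s and rotating so the smallest element leads gives (a, b)(c, h, e)(d, g).

(a, b)(c, h, e)(d, g)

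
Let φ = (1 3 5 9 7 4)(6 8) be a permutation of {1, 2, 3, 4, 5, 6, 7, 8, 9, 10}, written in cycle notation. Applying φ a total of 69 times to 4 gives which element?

5

4 lies in the 6-cycle (1 3 5 9 7 4).
On a 6-cycle, φ^6 is the identity, so φ^69 = φ^3 there (69 ≡ 3 mod 6).
Stepping 3 places around the cycle: 4 → 1 → 3 → 5.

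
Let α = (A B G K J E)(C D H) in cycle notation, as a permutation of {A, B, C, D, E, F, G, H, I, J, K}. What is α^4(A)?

J

A lies in the 6-cycle (A B G K J E).
Stepping 4 places around the cycle: A → B → G → K → J.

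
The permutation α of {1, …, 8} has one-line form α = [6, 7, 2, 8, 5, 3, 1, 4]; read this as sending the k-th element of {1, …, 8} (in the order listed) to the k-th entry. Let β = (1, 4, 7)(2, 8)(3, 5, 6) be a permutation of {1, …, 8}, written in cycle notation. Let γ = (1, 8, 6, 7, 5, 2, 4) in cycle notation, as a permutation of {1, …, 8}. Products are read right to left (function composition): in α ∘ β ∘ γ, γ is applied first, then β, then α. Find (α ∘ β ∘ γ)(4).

Chase 4: γ(4) = 1; β(1) = 4; α(4) = 8. Hence (α ∘ β ∘ γ)(4) = 8.

8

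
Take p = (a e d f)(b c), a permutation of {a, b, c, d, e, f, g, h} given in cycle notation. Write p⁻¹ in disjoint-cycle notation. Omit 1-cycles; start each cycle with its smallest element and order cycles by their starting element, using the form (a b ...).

Inverting a permutation written in cycle notation just reverses the order within every cycle.
After reversing and putting each cycle's least element first, p⁻¹ = (a f d e)(b c).

(a f d e)(b c)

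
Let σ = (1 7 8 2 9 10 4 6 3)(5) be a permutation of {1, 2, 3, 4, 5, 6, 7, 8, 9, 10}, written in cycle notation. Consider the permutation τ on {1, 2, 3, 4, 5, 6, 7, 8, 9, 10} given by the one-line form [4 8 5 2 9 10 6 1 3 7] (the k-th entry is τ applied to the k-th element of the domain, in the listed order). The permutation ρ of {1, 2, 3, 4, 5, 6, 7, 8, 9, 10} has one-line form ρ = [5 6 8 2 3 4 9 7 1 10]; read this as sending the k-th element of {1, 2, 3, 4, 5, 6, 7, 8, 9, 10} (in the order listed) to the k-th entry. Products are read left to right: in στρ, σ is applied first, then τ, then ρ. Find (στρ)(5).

Chase 5: σ(5) = 5; τ(5) = 9; ρ(9) = 1. Hence (στρ)(5) = 1.

1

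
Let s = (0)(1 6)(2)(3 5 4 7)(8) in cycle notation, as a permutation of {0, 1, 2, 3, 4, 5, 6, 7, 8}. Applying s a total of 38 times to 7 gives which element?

7 lies in the 4-cycle (3 5 4 7).
Powers repeat with period 4 on this cycle, and 38 mod 4 = 2, so s^38(7) = s^2(7).
Stepping 2 places around the cycle: 7 → 3 → 5.

5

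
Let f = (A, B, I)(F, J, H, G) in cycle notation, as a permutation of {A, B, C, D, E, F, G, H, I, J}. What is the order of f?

12

The cycle type of f is (4, 3, 1, 1, 1).
The order is lcm(4, 3) = 12.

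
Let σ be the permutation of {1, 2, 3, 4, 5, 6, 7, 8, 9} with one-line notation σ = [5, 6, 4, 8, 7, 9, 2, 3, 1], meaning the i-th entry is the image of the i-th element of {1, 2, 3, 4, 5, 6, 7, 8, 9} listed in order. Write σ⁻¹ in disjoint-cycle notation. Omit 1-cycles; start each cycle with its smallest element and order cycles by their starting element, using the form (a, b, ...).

(1, 9, 6, 2, 7, 5)(3, 8, 4)

The cycle decomposition of σ is (1, 5, 7, 2, 6, 9)(3, 4, 8).
Reversing each cycle (and rotating so the smallest element leads) gives σ⁻¹ = (1, 9, 6, 2, 7, 5)(3, 8, 4).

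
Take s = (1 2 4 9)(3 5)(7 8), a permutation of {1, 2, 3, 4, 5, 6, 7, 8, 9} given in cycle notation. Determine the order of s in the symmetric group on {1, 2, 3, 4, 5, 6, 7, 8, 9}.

4

The cycle type of s is (4, 2, 2, 1).
Since disjoint cycles commute, ord(s) = lcm(4, 2, 2) = 4.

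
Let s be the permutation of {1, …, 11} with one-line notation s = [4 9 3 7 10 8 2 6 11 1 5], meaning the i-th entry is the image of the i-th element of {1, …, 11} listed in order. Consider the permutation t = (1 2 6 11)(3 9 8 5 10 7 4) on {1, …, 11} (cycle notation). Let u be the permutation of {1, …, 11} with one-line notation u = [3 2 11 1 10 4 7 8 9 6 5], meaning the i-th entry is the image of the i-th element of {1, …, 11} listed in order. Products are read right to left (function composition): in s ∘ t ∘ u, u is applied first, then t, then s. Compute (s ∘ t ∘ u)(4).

Chase 4: u(4) = 1; t(1) = 2; s(2) = 9. Hence (s ∘ t ∘ u)(4) = 9.

9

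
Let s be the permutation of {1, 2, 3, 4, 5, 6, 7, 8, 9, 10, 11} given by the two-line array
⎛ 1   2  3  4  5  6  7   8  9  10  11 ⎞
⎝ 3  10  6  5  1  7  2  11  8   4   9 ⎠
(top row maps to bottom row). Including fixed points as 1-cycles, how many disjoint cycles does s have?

The cycle decomposition is (1 3 6 7 2 10 4 5)(8 11 9), which has 2 cycles (counting 1-cycles).

2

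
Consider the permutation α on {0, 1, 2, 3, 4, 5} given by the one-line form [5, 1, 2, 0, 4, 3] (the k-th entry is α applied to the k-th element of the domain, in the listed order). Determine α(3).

0

3 is element number 4 of the domain, and entry number 4 of the one-line form is 0, so α(3) = 0.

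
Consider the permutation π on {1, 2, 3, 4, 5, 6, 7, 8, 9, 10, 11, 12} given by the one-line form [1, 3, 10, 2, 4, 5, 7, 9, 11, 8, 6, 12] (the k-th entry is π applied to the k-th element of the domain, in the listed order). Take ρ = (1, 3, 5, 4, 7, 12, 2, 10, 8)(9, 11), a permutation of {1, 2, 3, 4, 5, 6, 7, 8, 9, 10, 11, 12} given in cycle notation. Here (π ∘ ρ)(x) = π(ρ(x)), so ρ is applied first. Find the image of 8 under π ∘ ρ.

First apply ρ: ρ(8) = 1, then π(1) = 1. Thus (π ∘ ρ)(8) = 1.

1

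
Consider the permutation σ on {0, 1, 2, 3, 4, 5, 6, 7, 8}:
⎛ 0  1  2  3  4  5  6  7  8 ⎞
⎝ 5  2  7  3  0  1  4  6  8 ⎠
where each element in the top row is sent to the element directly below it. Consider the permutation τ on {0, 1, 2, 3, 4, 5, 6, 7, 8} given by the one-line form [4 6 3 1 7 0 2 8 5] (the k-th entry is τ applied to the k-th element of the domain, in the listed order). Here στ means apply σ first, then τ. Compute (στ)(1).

(στ)(1) = τ(σ(1)). σ(1) = 2, then τ(2) = 3. So (στ)(1) = 3.

3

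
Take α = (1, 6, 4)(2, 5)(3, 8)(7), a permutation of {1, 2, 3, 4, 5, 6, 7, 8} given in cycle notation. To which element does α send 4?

Within (1, 6, 4), 4 ↦ 1.

1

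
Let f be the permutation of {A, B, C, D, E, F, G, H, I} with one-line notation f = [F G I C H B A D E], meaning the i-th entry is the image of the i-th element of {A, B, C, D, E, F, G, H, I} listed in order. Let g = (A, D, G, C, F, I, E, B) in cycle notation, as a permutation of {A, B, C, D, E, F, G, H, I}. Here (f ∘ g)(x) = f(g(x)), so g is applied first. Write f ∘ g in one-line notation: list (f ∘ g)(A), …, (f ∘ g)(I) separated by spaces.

(f ∘ g)(x) = f(g(x)). Computing each image: f(g(A)) = f(D) = C, f(g(B)) = f(A) = F, f(g(C)) = f(F) = B, f(g(D)) = f(G) = A, f(g(E)) = f(B) = G, f(g(F)) = f(I) = E, f(g(G)) = f(C) = I, f(g(H)) = f(H) = D, f(g(I)) = f(E) = H.
Hence f ∘ g = [C F B A G E I D H].

C F B A G E I D H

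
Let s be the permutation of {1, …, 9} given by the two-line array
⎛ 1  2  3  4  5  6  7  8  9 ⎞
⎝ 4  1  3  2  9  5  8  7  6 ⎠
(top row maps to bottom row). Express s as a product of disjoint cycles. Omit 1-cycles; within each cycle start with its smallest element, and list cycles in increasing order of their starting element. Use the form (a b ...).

Start at 1 and follow images: 1 → 4 → 2 → 1, giving the cycle (1 4 2).
Continuing from each remaining unvisited element yields (1 4 2)(5 9 6)(7 8).

(1 4 2)(5 9 6)(7 8)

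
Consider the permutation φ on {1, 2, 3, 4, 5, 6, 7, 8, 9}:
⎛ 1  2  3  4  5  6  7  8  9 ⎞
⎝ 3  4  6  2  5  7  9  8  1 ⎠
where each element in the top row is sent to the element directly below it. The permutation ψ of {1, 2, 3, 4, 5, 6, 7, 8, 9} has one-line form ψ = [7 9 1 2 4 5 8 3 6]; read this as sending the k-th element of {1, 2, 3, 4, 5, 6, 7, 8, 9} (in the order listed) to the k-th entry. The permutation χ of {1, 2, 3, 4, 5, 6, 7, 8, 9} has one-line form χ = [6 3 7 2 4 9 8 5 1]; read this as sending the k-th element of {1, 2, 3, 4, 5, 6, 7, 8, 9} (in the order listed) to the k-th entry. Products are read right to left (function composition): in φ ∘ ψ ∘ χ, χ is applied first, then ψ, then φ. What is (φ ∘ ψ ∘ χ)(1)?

5

Apply the permutations in order: χ(1) = 6, then ψ(6) = 5, then φ(5) = 5. So (φ ∘ ψ ∘ χ)(1) = 5.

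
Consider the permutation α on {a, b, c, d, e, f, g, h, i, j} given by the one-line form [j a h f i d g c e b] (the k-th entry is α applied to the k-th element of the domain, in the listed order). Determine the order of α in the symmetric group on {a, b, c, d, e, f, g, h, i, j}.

6

The disjoint-cycle form of α has cycle lengths 3, 2, 2, 2, 1.
The order of α is the least common multiple of its cycle lengths: lcm(3, 2, 2, 2) = 6.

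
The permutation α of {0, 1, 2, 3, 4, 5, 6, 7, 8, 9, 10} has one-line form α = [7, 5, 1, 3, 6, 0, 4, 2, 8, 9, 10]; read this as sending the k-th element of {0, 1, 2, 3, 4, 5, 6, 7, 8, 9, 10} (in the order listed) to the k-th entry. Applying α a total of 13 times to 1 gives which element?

7

Tracing 1 → 5 → … returns to 1 after 5 steps, so 1 lies in a 5-cycle (0, 7, 2, 1, 5).
Since the cycle has length 5, α^13 acts on it the same as α^3 (13 mod 5 = 3).
Stepping 3 places around the cycle: 1 → 5 → 0 → 7.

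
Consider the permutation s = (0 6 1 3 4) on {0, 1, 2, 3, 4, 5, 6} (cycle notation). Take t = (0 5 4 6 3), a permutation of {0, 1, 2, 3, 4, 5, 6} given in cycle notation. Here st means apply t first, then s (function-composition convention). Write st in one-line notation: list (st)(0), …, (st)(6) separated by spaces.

For each element, apply t then s: 0 → 5 → 5; 1 → 1 → 3; 2 → 2 → 2; 3 → 0 → 6; 4 → 6 → 1; 5 → 4 → 0; 6 → 3 → 4.
Collecting the images, st = [5 3 2 6 1 0 4].

5 3 2 6 1 0 4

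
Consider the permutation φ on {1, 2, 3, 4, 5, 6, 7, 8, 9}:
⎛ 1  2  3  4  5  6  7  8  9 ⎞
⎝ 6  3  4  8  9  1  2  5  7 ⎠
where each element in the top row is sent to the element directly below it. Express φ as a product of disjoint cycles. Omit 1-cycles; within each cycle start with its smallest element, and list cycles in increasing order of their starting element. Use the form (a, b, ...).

Iterating φ from 1 gives 1 → 6 → 1; that is the 2-cycle (1, 6).
Continuing from each remaining unvisited element yields (1, 6)(2, 3, 4, 8, 5, 9, 7).

(1, 6)(2, 3, 4, 8, 5, 9, 7)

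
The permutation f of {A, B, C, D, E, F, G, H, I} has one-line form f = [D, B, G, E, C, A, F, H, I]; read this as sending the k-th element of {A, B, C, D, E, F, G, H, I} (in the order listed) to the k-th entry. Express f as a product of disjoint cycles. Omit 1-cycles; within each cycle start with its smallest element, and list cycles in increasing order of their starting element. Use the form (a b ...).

(A D E C G F)

From A: A → D → E → C → G → F → A, closing the cycle (A D E C G F).
Repeating from the next unused element and collecting all non-trivial cycles gives (A D E C G F).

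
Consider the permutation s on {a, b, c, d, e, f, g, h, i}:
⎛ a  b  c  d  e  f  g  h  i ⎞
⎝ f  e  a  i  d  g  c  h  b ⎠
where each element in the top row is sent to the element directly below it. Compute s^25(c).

Tracing c → a → … returns to c after 4 steps, so c lies in a 4-cycle (a f g c).
Powers repeat with period 4 on this cycle, and 25 mod 4 = 1, so s^25(c) = s^1(c).
Advancing 1 step from c: c → a.

a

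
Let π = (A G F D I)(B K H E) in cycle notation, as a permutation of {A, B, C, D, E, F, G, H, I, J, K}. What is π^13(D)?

D lies in the 5-cycle (A G F D I).
On a 5-cycle, π^5 is the identity, so π^13 = π^3 there (13 ≡ 3 mod 5).
Stepping 3 places around the cycle: D → I → A → G.

G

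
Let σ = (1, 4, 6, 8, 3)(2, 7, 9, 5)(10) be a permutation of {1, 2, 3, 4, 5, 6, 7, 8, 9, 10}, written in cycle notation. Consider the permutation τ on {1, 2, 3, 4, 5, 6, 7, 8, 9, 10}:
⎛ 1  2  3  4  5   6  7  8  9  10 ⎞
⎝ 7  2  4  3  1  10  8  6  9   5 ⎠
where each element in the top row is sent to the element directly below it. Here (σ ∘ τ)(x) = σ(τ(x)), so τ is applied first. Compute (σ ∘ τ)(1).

9

(σ ∘ τ)(1) = σ(τ(1)). τ(1) = 7, then σ(7) = 9. So (σ ∘ τ)(1) = 9.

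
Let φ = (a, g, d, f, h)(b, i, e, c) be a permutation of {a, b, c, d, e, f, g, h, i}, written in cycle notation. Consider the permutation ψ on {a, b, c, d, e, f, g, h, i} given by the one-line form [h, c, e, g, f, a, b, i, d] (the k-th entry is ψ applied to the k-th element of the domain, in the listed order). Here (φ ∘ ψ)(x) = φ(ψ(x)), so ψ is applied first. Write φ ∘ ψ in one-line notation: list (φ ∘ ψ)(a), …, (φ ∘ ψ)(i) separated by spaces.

(φ ∘ ψ)(x) = φ(ψ(x)). Computing each image: φ(ψ(a)) = φ(h) = a, φ(ψ(b)) = φ(c) = b, φ(ψ(c)) = φ(e) = c, φ(ψ(d)) = φ(g) = d, φ(ψ(e)) = φ(f) = h, φ(ψ(f)) = φ(a) = g, φ(ψ(g)) = φ(b) = i, φ(ψ(h)) = φ(i) = e, φ(ψ(i)) = φ(d) = f.
Hence φ ∘ ψ = [a b c d h g i e f].

a b c d h g i e f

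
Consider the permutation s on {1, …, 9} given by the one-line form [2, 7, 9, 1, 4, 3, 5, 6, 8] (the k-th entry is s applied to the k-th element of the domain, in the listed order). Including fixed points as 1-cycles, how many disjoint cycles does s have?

The cycle decomposition is (1, 2, 7, 5, 4)(3, 9, 8, 6), which has 2 cycles (counting 1-cycles).

2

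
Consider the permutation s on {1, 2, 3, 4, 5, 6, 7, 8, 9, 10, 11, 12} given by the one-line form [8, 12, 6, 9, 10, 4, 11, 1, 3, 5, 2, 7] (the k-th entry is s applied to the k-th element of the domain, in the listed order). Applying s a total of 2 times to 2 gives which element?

7

Tracing 2 → 12 → … returns to 2 after 4 steps, so 2 lies in a 4-cycle (2 12 7 11).
Stepping 2 places around the cycle: 2 → 12 → 7.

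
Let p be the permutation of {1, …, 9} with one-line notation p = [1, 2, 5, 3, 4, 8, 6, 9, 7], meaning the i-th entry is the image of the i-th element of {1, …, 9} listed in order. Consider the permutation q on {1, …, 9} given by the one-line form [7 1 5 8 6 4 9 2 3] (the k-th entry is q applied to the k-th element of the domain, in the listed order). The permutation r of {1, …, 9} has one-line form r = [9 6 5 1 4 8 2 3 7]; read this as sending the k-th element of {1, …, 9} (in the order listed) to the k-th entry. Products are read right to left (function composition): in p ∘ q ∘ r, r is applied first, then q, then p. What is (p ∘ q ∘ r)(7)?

1

Chase 7: r(7) = 2; q(2) = 1; p(1) = 1. Hence (p ∘ q ∘ r)(7) = 1.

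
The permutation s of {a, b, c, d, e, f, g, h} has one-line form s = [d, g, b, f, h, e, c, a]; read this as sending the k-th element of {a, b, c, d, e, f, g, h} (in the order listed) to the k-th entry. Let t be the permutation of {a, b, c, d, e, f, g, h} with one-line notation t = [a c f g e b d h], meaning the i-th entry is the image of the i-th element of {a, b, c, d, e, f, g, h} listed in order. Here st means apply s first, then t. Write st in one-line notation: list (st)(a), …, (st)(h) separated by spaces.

For each element, apply s then t: a → d → g; b → g → d; c → b → c; d → f → b; e → h → h; f → e → e; g → c → f; h → a → a.
So st in one-line form is g d c b h e f a.

g d c b h e f a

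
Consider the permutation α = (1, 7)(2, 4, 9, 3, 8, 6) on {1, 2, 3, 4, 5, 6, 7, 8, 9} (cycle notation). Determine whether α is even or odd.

The cycle lengths are 6, 2, 1.
A cycle of length ℓ contributes ℓ−1 transpositions, so α is a product of 5 + 1 = 6 transpositions — even.

even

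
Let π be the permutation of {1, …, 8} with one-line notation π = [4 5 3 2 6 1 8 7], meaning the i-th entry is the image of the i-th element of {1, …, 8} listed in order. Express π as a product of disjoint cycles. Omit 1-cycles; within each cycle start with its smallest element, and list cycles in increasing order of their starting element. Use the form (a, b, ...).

(1, 4, 2, 5, 6)(7, 8)

Start at 1 and follow images: 1 → 4 → 2 → 5 → 6 → 1, giving the cycle (1, 4, 2, 5, 6).
Continuing from each remaining unvisited element yields (1, 4, 2, 5, 6)(7, 8).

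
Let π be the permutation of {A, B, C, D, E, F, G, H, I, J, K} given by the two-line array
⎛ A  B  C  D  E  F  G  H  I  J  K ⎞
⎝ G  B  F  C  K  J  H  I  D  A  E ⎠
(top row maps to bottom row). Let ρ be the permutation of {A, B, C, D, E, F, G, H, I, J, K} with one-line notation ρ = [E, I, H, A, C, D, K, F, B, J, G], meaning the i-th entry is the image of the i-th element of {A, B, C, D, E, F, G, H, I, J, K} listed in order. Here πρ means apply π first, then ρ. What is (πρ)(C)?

(πρ)(C) = ρ(π(C)). π(C) = F, then ρ(F) = D. So (πρ)(C) = D.

D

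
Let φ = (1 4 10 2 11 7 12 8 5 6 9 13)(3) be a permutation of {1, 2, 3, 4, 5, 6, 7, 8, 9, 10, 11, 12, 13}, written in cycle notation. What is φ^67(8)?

10

8 lies in the 12-cycle (1 4 10 2 11 7 12 8 5 6 9 13).
On a 12-cycle, φ^12 is the identity, so φ^67 = φ^7 there (67 ≡ 7 mod 12).
Advancing 7 steps from 8: 8 → 5 → 6 → 9 → 13 → 1 → 4 → 10.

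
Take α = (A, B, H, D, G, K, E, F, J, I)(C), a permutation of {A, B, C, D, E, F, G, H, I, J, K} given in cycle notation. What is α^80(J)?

J lies in the 10-cycle (A, B, H, D, G, K, E, F, J, I).
Powers repeat with period 10 on this cycle, and 80 mod 10 = 0, so α^80(J) = α^0(J).
So α^80(J) = J.

J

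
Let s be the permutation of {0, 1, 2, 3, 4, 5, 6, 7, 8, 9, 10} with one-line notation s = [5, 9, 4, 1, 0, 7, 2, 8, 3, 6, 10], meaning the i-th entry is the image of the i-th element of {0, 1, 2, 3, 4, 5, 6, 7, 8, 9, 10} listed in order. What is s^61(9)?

Tracing 9 → 6 → … returns to 9 after 10 steps, so 9 lies in a 10-cycle (0 5 7 8 3 1 9 6 2 4).
Powers repeat with period 10 on this cycle, and 61 mod 10 = 1, so s^61(9) = s^1(9).
Advancing 1 step from 9: 9 → 6.

6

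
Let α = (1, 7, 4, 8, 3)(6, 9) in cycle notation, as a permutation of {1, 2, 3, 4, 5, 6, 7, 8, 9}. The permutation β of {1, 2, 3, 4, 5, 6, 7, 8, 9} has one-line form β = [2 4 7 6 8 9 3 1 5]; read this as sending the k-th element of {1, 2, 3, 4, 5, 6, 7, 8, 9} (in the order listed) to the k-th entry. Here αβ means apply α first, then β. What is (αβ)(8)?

First apply α: α(8) = 3, then β(3) = 7. Thus (αβ)(8) = 7.

7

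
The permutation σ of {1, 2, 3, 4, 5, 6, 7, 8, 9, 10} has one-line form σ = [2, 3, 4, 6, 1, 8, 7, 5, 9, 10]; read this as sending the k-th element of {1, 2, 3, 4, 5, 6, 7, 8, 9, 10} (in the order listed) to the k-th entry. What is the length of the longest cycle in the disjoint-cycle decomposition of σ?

Decomposing into disjoint cycles gives (1, 2, 3, 4, 6, 8, 5); the longest has length 7.

7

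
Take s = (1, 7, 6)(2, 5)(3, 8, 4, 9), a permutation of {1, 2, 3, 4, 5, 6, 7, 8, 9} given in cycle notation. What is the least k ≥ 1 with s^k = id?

12

The cycle type of s is (4, 3, 2).
The order is lcm(4, 3, 2) = 12.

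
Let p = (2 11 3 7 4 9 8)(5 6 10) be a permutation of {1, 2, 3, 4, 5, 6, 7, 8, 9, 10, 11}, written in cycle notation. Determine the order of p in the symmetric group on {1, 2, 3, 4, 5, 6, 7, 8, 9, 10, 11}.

21

The cycle type of p is (7, 3, 1).
Since disjoint cycles commute, ord(p) = lcm(7, 3) = 21.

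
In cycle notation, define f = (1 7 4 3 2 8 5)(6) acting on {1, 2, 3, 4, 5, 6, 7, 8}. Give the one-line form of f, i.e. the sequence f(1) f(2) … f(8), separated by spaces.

Each element maps to the next entry in its cycle (wrapping to the front): 1→7, 2→8, 3→2, 4→3, 5→1, 6→6, 7→4, 8→5.
Listing these in domain order gives 7 8 2 3 1 6 4 5.

7 8 2 3 1 6 4 5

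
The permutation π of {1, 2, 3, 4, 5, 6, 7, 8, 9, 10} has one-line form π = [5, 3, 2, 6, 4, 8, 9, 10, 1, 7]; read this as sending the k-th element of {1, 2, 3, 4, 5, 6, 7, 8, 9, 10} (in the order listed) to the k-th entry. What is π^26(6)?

Tracing 6 → 8 → … returns to 6 after 8 steps, so 6 lies in an 8-cycle (1 5 4 6 8 10 7 9).
On an 8-cycle, π^8 is the identity, so π^26 = π^2 there (26 ≡ 2 mod 8).
Advancing 2 steps from 6: 6 → 8 → 10.

10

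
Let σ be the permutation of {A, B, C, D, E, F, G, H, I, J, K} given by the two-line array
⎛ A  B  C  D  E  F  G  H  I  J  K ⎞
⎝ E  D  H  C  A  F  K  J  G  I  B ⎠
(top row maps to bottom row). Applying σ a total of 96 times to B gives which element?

Tracing B → D → … returns to B after 8 steps, so B lies in an 8-cycle (B D C H J I G K).
On an 8-cycle, σ^8 is the identity, so σ^96 = σ^0 there (96 ≡ 0 mod 8).
So σ^96(B) = B.

B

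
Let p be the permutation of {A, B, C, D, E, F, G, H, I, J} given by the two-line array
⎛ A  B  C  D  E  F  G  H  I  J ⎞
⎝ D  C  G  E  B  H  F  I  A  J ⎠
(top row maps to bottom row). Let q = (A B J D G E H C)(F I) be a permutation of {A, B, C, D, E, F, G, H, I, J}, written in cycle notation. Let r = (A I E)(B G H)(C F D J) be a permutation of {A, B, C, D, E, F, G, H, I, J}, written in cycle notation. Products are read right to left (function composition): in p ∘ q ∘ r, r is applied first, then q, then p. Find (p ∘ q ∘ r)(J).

Chase J: r(J) = C; q(C) = A; p(A) = D. Hence (p ∘ q ∘ r)(J) = D.

D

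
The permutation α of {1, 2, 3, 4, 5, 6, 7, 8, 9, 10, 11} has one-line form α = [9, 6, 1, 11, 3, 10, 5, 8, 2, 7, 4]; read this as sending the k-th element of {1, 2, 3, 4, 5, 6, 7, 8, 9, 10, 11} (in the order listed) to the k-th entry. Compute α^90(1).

2

Tracing 1 → 9 → … returns to 1 after 8 steps, so 1 lies in an 8-cycle (1, 9, 2, 6, 10, 7, 5, 3).
On an 8-cycle, α^8 is the identity, so α^90 = α^2 there (90 ≡ 2 mod 8).
Advancing 2 steps from 1: 1 → 9 → 2.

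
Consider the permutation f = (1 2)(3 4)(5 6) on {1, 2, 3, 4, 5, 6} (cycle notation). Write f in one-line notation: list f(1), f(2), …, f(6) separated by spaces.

Reading each image from the cycles: 1→2, 2→1, 3→4, 4→3, 5→6, 6→5.
So the one-line form is 2 1 4 3 6 5.

2 1 4 3 6 5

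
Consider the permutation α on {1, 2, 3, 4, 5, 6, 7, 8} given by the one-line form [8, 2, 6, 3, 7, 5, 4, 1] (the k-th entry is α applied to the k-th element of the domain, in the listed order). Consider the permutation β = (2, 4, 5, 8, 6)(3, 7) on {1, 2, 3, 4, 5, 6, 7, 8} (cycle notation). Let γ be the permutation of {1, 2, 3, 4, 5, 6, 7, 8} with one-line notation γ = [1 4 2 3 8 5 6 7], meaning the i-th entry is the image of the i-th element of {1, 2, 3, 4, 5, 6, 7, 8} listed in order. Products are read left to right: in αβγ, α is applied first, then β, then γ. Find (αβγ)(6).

7

Chase 6: α(6) = 5; β(5) = 8; γ(8) = 7. Hence (αβγ)(6) = 7.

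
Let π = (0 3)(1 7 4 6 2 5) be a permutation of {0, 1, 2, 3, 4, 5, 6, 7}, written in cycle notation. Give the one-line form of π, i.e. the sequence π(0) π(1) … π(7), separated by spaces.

3 7 5 0 6 1 2 4

Image by image: 0→3, 1→7, 2→5, 3→0, 4→6, 5→1, 6→2, 7→4.
Listing these in domain order gives 3 7 5 0 6 1 2 4.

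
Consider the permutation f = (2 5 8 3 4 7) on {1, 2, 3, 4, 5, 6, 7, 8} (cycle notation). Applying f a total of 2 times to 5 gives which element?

3

5 lies in the 6-cycle (2 5 8 3 4 7).
Advancing 2 steps from 5: 5 → 8 → 3.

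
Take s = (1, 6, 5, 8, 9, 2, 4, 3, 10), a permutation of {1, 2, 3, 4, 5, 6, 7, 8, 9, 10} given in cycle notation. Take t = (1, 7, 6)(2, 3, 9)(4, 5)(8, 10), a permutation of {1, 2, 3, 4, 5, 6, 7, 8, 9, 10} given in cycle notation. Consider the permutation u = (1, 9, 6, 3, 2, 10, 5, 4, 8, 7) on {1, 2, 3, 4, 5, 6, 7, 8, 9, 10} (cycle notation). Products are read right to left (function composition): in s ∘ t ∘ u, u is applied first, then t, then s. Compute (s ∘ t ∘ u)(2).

(s ∘ t ∘ u)(2) = s(t(u(2))). u(2) = 10, then t(10) = 8, then s(8) = 9, so the result is 9.

9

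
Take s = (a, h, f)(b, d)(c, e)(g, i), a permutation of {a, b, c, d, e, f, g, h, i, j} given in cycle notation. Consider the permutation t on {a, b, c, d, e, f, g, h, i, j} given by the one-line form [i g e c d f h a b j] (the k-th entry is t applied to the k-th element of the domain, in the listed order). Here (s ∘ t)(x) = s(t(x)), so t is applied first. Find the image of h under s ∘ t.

h

t(h) = a, then s(a) = h; composing gives (s ∘ t)(h) = h.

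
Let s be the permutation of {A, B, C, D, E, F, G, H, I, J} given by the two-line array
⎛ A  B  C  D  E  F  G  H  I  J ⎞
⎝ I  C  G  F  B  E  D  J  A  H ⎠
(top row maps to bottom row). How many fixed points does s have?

0

No element satisfies s(x) = x, so there are 0 fixed points.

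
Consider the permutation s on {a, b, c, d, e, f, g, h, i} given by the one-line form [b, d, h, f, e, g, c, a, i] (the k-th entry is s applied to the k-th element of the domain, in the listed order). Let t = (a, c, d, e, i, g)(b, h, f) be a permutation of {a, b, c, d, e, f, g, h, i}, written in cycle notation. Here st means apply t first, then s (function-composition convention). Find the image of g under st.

First apply t: t(g) = a, then s(a) = b. Thus (st)(g) = b.

b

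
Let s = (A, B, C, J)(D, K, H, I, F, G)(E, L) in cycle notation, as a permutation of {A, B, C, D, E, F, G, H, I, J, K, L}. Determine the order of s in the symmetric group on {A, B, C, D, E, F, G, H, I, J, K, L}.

12

The cycle type of s is (6, 4, 2).
The order of s is the least common multiple of its cycle lengths: lcm(6, 4, 2) = 12.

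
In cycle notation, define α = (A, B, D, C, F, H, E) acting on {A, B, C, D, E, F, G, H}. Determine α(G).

G

G does not appear in any cycle of α, so it is a fixed point: α(G) = G.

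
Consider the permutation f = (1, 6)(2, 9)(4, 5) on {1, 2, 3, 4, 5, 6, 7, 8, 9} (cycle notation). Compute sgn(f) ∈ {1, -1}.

-1

The cycle lengths are 2, 2, 2, 1, 1, 1.
A cycle of length ℓ contributes ℓ−1 transpositions, so f is a product of 1 + 1 + 1 = 3 transpositions — odd.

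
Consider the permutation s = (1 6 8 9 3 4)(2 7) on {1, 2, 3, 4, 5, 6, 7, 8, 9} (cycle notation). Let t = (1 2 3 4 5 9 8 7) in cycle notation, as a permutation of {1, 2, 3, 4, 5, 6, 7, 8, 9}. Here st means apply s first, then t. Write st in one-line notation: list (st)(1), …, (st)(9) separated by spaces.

6 1 5 2 9 7 3 8 4

(st)(x) = t(s(x)). Computing each image: t(s(1)) = t(6) = 6, t(s(2)) = t(7) = 1, t(s(3)) = t(4) = 5, t(s(4)) = t(1) = 2, t(s(5)) = t(5) = 9, t(s(6)) = t(8) = 7, t(s(7)) = t(2) = 3, t(s(8)) = t(9) = 8, t(s(9)) = t(3) = 4.
Hence st = [6 1 5 2 9 7 3 8 4].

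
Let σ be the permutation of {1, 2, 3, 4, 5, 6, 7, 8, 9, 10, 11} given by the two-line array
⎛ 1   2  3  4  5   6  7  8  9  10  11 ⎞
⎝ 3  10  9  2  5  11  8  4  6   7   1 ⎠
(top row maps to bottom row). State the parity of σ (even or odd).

In disjoint-cycle form the cycle lengths are 5, 5, 1.
A cycle is odd iff its length is even; σ has 0 even-length cycles, so sgn(σ) = (−1)^0 and σ is even.

even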